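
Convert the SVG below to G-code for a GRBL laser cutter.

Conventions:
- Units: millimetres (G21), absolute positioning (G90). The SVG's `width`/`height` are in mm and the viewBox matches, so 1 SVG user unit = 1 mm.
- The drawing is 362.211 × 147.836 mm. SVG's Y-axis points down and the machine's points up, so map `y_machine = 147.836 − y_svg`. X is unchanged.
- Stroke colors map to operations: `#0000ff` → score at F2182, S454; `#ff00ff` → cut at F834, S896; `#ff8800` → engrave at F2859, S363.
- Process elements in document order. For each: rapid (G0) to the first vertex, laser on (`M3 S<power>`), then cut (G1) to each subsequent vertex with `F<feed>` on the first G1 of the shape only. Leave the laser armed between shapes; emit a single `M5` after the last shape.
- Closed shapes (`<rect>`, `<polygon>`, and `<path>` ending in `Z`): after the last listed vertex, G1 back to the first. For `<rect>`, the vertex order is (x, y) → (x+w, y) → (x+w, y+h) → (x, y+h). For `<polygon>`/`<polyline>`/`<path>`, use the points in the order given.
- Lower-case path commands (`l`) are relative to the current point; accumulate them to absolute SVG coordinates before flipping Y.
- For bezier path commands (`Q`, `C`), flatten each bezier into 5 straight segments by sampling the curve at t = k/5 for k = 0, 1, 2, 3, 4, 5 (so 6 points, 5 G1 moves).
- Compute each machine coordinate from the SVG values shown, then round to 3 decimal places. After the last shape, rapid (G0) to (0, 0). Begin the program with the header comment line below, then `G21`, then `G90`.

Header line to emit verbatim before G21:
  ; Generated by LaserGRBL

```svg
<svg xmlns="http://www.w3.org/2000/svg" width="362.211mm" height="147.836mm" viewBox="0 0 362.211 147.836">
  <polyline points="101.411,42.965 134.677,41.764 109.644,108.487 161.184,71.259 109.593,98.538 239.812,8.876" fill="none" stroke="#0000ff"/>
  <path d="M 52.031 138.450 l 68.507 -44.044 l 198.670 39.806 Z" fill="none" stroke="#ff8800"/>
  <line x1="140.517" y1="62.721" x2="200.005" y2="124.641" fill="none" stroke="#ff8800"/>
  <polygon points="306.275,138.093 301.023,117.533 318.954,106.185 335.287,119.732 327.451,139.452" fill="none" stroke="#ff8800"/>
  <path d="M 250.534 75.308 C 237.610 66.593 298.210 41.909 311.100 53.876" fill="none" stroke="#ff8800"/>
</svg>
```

; Generated by LaserGRBL
G21
G90
G0 X101.411 Y104.871
M3 S454
G1 X134.677 Y106.072 F2182
G1 X109.644 Y39.349
G1 X161.184 Y76.577
G1 X109.593 Y49.298
G1 X239.812 Y138.960
G0 X52.031 Y9.386
M3 S363
G1 X120.538 Y53.430 F2859
G1 X319.208 Y13.624
G1 X52.031 Y9.386
G0 X140.517 Y85.115
M3 S363
G1 X200.005 Y23.195 F2859
G0 X306.275 Y9.743
M3 S363
G1 X301.023 Y30.303 F2859
G1 X318.954 Y41.651
G1 X335.287 Y28.104
G1 X327.451 Y8.384
G1 X306.275 Y9.743
G0 X250.534 Y72.528
M3 S363
G1 X250.633 Y79.252 F2859
G1 X262.558 Y87.283
G1 X280.490 Y94.096
G1 X298.611 Y97.163
G1 X311.100 Y93.960
M5
G0 X0.000 Y0.000

1 u = 1 mm; y_m = 147.836 − y.

[1] `<polyline>` open polyline, #0000ff→score S454 F2182: (101.411,104.871) → (134.677,106.072) → (109.644,39.349) → (161.184,76.577) → (109.593,49.298) → (239.812,138.960)

[2] `<path>` closed polygon, #ff8800→engrave S363 F2859: (52.031,9.386) → (120.538,53.430) → (319.208,13.624) → (52.031,9.386) (closed)

[3] `<line>` line segment, #ff8800→engrave S363 F2859: (140.517,85.115) → (200.005,23.195)

[4] `<polygon>` regular polygon, #ff8800→engrave S363 F2859: (306.275,9.743) → (301.023,30.303) → (318.954,41.651) → (335.287,28.104) → (327.451,8.384) → (306.275,9.743) (closed)

[5] `<path>` cubic bezier, #ff8800→engrave S363 F2859: (250.534,72.528) → (250.633,79.252) → (262.558,87.283) → (280.490,94.096) → (298.611,97.163) → (311.100,93.960)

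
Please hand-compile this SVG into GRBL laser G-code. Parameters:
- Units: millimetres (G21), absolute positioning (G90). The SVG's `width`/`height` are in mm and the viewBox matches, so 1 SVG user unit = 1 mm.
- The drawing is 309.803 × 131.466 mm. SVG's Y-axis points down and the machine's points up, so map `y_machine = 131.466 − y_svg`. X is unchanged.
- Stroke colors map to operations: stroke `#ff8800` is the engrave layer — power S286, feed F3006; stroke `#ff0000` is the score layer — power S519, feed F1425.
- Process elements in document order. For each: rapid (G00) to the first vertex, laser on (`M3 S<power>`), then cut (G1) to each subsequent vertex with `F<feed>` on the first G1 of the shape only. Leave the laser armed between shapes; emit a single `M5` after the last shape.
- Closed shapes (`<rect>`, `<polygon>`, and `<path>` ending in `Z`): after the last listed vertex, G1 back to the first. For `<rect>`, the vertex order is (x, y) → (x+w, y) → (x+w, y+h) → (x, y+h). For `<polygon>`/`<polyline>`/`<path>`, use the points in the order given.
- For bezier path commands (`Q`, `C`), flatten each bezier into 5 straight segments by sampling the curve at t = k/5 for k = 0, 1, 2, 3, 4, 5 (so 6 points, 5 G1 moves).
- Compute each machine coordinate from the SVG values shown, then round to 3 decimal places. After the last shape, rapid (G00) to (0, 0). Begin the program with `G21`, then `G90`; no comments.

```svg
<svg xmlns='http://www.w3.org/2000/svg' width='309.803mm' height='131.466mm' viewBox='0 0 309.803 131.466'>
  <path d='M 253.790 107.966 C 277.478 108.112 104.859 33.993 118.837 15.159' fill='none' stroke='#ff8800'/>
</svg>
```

G21
G90
G00 X253.790 Y23.500
M3 S286
G1 X247.509 Y31.288 F3006
G1 X212.494 Y50.681
G1 X167.124 Y75.461
G1 X129.779 Y99.409
G1 X118.837 Y116.307
M5
G00 X0.000 Y0.000

viewBox `0 0 309.803 131.466` with mm width/height → 1 unit = 1 mm. Flip: y_m = 131.466 − y_svg.

**Shape 1** — `<path>` cubic bezier, stroke `#ff8800` → engrave (S286, F3006). Control points (SVG): P0=(253.790,107.966), P1=(277.478,108.112), P2=(104.859,33.993), P3=(118.837,15.159); sampled at t=k/5. Machine vertices: (253.790,23.500) → (247.509,31.288) → (212.494,50.681) → (167.124,75.461) → (129.779,99.409) → (118.837,116.307). Open path.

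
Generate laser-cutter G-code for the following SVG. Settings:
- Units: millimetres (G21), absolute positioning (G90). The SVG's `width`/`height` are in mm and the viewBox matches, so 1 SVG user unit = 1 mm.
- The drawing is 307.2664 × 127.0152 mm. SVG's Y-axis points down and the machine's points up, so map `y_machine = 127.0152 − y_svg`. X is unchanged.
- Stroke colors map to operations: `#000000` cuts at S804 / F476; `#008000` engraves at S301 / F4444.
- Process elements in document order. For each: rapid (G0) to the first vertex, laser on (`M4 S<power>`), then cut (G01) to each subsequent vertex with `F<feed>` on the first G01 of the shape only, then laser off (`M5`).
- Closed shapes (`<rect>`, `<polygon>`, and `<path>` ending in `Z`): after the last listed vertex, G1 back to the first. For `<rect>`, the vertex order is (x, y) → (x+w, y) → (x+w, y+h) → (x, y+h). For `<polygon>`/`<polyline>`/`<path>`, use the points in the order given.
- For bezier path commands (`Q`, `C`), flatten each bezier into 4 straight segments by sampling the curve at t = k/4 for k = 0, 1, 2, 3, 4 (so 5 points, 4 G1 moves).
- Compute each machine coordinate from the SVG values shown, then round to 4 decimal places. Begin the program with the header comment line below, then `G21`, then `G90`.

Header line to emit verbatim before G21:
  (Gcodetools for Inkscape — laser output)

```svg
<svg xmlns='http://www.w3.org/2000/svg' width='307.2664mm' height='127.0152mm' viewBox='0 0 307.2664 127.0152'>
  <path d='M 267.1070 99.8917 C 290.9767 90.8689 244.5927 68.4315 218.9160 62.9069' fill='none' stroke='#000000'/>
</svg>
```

viewBox `0 0 307.2664 127.0152` with mm width/height → 1 unit = 1 mm. Flip: y_m = 127.0152 − y_svg.

**Shape 1** — `<path>` cubic bezier, stroke `#000000` → cut (S804, F476). Control points (SVG): P0=(267.1070,99.8917), P1=(290.9767,90.8689), P2=(244.5927,68.4315), P3=(218.9160,62.9069); sampled at t=k/4. Machine vertices: (267.1070,27.1235) → (273.2580,35.9320) → (261.5914,46.9277) → (240.6349,57.2676) → (218.9160,64.1083). Open path.

(Gcodetools for Inkscape — laser output)
G21
G90
G0 X267.1070 Y27.1235
M4 S804
G01 X273.2580 Y35.9320 F476
G01 X261.5914 Y46.9277
G01 X240.6349 Y57.2676
G01 X218.9160 Y64.1083
M5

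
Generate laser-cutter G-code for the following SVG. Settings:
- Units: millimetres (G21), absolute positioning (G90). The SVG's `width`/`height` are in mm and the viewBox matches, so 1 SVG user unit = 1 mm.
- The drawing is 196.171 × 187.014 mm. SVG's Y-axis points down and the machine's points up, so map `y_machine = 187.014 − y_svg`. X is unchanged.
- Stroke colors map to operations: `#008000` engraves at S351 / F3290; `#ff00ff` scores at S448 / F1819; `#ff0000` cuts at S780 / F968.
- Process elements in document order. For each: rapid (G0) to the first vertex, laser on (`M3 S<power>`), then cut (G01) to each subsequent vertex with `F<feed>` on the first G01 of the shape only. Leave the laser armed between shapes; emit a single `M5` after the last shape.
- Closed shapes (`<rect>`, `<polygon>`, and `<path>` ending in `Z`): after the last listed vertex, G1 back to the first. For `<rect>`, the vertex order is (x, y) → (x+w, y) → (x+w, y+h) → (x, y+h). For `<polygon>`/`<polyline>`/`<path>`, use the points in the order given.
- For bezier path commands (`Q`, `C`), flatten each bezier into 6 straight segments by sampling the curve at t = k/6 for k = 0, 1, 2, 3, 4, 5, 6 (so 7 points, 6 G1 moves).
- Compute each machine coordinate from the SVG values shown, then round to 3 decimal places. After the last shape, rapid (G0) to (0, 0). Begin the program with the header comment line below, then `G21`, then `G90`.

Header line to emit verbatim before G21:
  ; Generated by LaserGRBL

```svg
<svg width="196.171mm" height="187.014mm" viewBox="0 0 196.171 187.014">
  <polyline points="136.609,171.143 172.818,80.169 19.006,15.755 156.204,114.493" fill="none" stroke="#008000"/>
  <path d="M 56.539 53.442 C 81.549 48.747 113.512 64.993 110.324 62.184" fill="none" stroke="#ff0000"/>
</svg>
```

1 u = 1 mm; y_m = 187.014 − y.

[1] `<polyline>` open polyline, #008000→engrave S351 F3290: (136.609,15.871) → (172.818,106.845) → (19.006,171.259) → (156.204,72.521)

[2] `<path>` cubic bezier, #ff0000→cut S780 F968: (56.539,133.572) → (69.428,134.360) → (82.307,132.768) → (94.006,129.908) → (103.354,126.891) → (109.184,124.828) → (110.324,124.830)

; Generated by LaserGRBL
G21
G90
G0 X136.609 Y15.871
M3 S351
G01 X172.818 Y106.845 F3290
G01 X19.006 Y171.259
G01 X156.204 Y72.521
G0 X56.539 Y133.572
M3 S780
G01 X69.428 Y134.360 F968
G01 X82.307 Y132.768
G01 X94.006 Y129.908
G01 X103.354 Y126.891
G01 X109.184 Y124.828
G01 X110.324 Y124.830
M5
G0 X0.000 Y0.000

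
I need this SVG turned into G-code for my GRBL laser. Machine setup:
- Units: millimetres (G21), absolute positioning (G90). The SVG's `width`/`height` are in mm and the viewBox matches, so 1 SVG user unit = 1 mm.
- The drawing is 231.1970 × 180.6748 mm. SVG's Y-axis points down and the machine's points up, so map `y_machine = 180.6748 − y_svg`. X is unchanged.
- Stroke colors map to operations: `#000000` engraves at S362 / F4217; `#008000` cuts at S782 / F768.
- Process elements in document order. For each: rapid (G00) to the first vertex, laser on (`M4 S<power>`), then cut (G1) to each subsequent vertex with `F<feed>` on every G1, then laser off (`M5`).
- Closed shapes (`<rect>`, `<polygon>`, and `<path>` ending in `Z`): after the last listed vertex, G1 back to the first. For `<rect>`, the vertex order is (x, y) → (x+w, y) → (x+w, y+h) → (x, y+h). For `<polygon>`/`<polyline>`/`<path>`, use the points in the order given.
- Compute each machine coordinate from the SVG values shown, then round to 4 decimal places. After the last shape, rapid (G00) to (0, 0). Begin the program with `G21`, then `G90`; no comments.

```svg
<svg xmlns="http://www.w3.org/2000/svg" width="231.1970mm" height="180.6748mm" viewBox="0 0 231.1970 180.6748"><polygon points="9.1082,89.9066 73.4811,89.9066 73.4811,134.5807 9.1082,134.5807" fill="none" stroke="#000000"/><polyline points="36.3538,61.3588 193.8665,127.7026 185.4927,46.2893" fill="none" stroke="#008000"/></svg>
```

1 u = 1 mm; y_m = 180.6748 − y.

[1] `<polygon>` rectangle, #000000→engrave S362 F4217: (9.1082,90.7682) → (73.4811,90.7682) → (73.4811,46.0941) → (9.1082,46.0941) → (9.1082,90.7682) (closed)

[2] `<polyline>` open polyline, #008000→cut S782 F768: (36.3538,119.3160) → (193.8665,52.9722) → (185.4927,134.3855)

G21
G90
G00 X9.1082 Y90.7682
M4 S362
G1 X73.4811 Y90.7682 F4217
G1 X73.4811 Y46.0941 F4217
G1 X9.1082 Y46.0941 F4217
G1 X9.1082 Y90.7682 F4217
M5
G00 X36.3538 Y119.3160
M4 S782
G1 X193.8665 Y52.9722 F768
G1 X185.4927 Y134.3855 F768
M5
G00 X0.0000 Y0.0000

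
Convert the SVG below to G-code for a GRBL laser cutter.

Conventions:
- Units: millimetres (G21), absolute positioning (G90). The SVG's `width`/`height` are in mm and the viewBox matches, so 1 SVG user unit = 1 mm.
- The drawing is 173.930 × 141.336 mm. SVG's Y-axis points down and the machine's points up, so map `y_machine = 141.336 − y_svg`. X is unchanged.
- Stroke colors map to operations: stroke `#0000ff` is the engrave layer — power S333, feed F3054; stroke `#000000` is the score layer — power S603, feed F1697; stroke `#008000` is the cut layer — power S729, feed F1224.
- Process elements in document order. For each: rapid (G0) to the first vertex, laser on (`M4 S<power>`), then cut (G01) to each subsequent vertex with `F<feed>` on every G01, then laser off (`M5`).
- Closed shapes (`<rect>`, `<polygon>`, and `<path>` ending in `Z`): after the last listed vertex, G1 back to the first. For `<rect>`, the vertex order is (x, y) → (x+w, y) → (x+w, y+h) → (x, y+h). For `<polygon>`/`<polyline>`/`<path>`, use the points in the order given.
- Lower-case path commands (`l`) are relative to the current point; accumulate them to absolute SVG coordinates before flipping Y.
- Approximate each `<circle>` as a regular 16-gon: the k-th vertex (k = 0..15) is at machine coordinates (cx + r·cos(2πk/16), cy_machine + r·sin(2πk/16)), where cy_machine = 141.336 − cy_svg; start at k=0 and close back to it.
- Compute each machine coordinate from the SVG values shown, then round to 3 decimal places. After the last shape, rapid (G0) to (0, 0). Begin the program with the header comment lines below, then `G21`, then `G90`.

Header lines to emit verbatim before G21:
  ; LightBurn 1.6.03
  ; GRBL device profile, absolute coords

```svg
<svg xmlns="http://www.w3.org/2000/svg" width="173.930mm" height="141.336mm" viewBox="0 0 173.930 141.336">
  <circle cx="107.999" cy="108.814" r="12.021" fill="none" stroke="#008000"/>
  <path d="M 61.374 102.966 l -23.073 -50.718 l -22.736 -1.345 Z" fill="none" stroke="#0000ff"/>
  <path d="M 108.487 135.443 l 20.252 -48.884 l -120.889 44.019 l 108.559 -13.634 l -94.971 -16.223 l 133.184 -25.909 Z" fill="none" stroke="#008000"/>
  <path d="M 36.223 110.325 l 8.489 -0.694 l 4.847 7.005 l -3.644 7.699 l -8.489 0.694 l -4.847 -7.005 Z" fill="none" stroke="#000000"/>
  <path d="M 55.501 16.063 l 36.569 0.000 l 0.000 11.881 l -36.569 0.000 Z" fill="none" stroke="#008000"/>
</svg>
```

1 u = 1 mm; y_m = 141.336 − y.

[1] `<circle>` circle, #008000→cut S729 F1224: (120.020,32.522) → (119.105,37.122) → (116.499,41.022) → (112.599,43.628) → (107.999,44.543) → (103.399,43.628) → (99.499,41.022) → (96.893,37.122) → (95.978,32.522) → (96.893,27.922) → (99.499,24.022) → (103.399,21.416) → (107.999,20.501) → (112.599,21.416) → (116.499,24.022) → (119.105,27.922) → (120.020,32.522) (closed)

[2] `<path>` closed polygon, #0000ff→engrave S333 F3054: (61.374,38.370) → (38.301,89.088) → (15.565,90.433) → (61.374,38.370) (closed)

[3] `<path>` closed polygon, #008000→cut S729 F1224: (108.487,5.893) → (128.739,54.777) → (7.850,10.758) → (116.409,24.392) → (21.438,40.615) → (154.622,66.524) → (108.487,5.893) (closed)

[4] `<path>` regular polygon, #000000→score S603 F1697: (36.223,31.011) → (44.712,31.705) → (49.559,24.700) → (45.915,17.001) → (37.426,16.307) → (32.579,23.312) → (36.223,31.011) (closed)

[5] `<path>` rectangle, #008000→cut S729 F1224: (55.501,125.273) → (92.070,125.273) → (92.070,113.392) → (55.501,113.392) → (55.501,125.273) (closed)

; LightBurn 1.6.03
; GRBL device profile, absolute coords
G21
G90
G0 X120.020 Y32.522
M4 S729
G01 X119.105 Y37.122 F1224
G01 X116.499 Y41.022 F1224
G01 X112.599 Y43.628 F1224
G01 X107.999 Y44.543 F1224
G01 X103.399 Y43.628 F1224
G01 X99.499 Y41.022 F1224
G01 X96.893 Y37.122 F1224
G01 X95.978 Y32.522 F1224
G01 X96.893 Y27.922 F1224
G01 X99.499 Y24.022 F1224
G01 X103.399 Y21.416 F1224
G01 X107.999 Y20.501 F1224
G01 X112.599 Y21.416 F1224
G01 X116.499 Y24.022 F1224
G01 X119.105 Y27.922 F1224
G01 X120.020 Y32.522 F1224
M5
G0 X61.374 Y38.370
M4 S333
G01 X38.301 Y89.088 F3054
G01 X15.565 Y90.433 F3054
G01 X61.374 Y38.370 F3054
M5
G0 X108.487 Y5.893
M4 S729
G01 X128.739 Y54.777 F1224
G01 X7.850 Y10.758 F1224
G01 X116.409 Y24.392 F1224
G01 X21.438 Y40.615 F1224
G01 X154.622 Y66.524 F1224
G01 X108.487 Y5.893 F1224
M5
G0 X36.223 Y31.011
M4 S603
G01 X44.712 Y31.705 F1697
G01 X49.559 Y24.700 F1697
G01 X45.915 Y17.001 F1697
G01 X37.426 Y16.307 F1697
G01 X32.579 Y23.312 F1697
G01 X36.223 Y31.011 F1697
M5
G0 X55.501 Y125.273
M4 S729
G01 X92.070 Y125.273 F1224
G01 X92.070 Y113.392 F1224
G01 X55.501 Y113.392 F1224
G01 X55.501 Y125.273 F1224
M5
G0 X0.000 Y0.000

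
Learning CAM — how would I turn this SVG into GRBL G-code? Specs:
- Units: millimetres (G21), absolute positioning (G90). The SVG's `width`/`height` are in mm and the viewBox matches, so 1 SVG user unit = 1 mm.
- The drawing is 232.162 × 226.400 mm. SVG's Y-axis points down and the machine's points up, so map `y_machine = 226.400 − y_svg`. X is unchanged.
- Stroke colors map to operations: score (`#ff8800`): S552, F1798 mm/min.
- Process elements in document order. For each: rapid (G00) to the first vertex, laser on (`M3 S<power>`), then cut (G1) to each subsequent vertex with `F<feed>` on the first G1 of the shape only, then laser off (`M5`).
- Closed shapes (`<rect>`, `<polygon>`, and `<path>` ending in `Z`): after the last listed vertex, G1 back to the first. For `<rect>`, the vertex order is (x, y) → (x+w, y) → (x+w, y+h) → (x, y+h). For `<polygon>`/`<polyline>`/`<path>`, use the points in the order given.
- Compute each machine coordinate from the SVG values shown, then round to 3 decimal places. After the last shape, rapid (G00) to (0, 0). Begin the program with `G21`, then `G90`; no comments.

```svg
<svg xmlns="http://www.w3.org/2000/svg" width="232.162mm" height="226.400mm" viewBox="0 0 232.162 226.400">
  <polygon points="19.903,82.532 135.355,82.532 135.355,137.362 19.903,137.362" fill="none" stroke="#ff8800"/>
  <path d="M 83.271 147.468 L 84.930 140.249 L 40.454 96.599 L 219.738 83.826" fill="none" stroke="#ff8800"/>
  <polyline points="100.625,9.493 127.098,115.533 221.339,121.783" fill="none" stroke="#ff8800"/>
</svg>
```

Since the viewBox matches the mm dimensions, user units are millimetres directly. The only transform is the Y-flip y_m = 226.400 − y_svg.

Shape 1 is a rectangle drawn with `<polygon>`. Its stroke #ff8800 means score at S552, F1798. After flipping Y the toolpath is (19.903,143.868) → (135.355,143.868) → (135.355,89.038) → (19.903,89.038) → (19.903,143.868), returning to the start.

Shape 2 is a open polyline drawn with `<path>`. Its stroke #ff8800 means score at S552, F1798. After flipping Y the toolpath is (83.271,78.932) → (84.930,86.151) → (40.454,129.801) → (219.738,142.574).

Shape 3 is a open polyline drawn with `<polyline>`. Its stroke #ff8800 means score at S552, F1798. After flipping Y the toolpath is (100.625,216.907) → (127.098,110.867) → (221.339,104.617).

G21
G90
G00 X19.903 Y143.868
M3 S552
G1 X135.355 Y143.868 F1798
G1 X135.355 Y89.038
G1 X19.903 Y89.038
G1 X19.903 Y143.868
M5
G00 X83.271 Y78.932
M3 S552
G1 X84.930 Y86.151 F1798
G1 X40.454 Y129.801
G1 X219.738 Y142.574
M5
G00 X100.625 Y216.907
M3 S552
G1 X127.098 Y110.867 F1798
G1 X221.339 Y104.617
M5
G00 X0.000 Y0.000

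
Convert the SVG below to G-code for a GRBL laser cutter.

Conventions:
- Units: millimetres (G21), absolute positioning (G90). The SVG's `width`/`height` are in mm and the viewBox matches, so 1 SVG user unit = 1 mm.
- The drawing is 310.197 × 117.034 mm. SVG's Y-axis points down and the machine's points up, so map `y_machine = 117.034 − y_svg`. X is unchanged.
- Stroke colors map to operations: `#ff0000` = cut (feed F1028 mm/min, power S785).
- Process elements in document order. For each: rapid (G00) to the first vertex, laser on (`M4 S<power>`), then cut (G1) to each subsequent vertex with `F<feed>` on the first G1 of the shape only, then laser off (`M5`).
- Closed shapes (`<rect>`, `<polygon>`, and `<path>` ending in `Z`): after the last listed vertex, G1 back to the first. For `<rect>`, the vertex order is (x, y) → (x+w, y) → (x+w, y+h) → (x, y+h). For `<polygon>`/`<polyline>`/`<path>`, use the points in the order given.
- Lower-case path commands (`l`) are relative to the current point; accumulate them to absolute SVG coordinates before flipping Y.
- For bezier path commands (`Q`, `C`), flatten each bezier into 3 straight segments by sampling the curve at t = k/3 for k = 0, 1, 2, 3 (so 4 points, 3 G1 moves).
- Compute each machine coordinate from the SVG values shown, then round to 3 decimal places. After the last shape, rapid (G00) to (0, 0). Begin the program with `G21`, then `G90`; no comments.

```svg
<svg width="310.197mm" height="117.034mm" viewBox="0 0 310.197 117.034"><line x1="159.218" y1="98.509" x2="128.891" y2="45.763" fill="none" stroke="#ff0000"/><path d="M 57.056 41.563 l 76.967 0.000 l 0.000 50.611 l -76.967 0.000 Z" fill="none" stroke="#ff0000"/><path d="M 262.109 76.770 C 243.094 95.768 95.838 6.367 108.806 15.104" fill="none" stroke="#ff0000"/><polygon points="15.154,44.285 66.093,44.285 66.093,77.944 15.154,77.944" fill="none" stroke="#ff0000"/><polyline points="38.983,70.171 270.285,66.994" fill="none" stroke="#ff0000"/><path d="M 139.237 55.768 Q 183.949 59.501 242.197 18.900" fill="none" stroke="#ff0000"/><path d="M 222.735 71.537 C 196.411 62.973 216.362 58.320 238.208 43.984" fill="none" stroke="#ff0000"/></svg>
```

viewBox `0 0 310.197 117.034` with mm width/height → 1 unit = 1 mm. Flip: y_m = 117.034 − y_svg.

**Shape 1** — `<line>` line segment, stroke `#ff0000` → cut (S785, F1028). Machine vertices: (159.218,18.525) → (128.891,71.271). Open path.

**Shape 2** — `<path>` rectangle, stroke `#ff0000` → cut (S785, F1028). Machine vertices: (57.056,75.471) → (134.023,75.471) → (134.023,24.860) → (57.056,24.860) → (57.056,75.471). Closed: final G1 returns to the first vertex.

**Shape 3** — `<path>` cubic bezier, stroke `#ff0000` → cut (S785, F1028). Control points (SVG): P0=(262.109,76.770), P1=(243.094,95.768), P2=(95.838,6.367), P3=(108.806,15.104); sampled at t=k/3. Machine vertices: (262.109,40.264) → (211.031,49.749) → (138.562,85.604) → (108.806,101.930). Open path.

**Shape 4** — `<polygon>` rectangle, stroke `#ff0000` → cut (S785, F1028). Machine vertices: (15.154,72.749) → (66.093,72.749) → (66.093,39.090) → (15.154,39.090) → (15.154,72.749). Closed: final G1 returns to the first vertex.

**Shape 5** — `<polyline>` line segment, stroke `#ff0000` → cut (S785, F1028). Machine vertices: (38.983,46.863) → (270.285,50.040). Open path.

**Shape 6** — `<path>` quadratic bezier, stroke `#ff0000` → cut (S785, F1028). Control points (SVG): P0=(139.237,55.768), P1=(183.949,59.501), P2=(242.197,18.900); sampled at t=k/3. Machine vertices: (139.237,61.266) → (170.549,63.703) → (204.869,75.993) → (242.197,98.134). Open path.

**Shape 7** — `<path>` cubic bezier, stroke `#ff0000` → cut (S785, F1028). Control points (SVG): P0=(222.735,71.537), P1=(196.411,62.973), P2=(216.362,58.320), P3=(238.208,43.984); sampled at t=k/3. Machine vertices: (222.735,45.497) → (210.192,53.261) → (218.637,61.438) → (238.208,73.050). Open path.

G21
G90
G00 X159.218 Y18.525
M4 S785
G1 X128.891 Y71.271 F1028
M5
G00 X57.056 Y75.471
M4 S785
G1 X134.023 Y75.471 F1028
G1 X134.023 Y24.860
G1 X57.056 Y24.860
G1 X57.056 Y75.471
M5
G00 X262.109 Y40.264
M4 S785
G1 X211.031 Y49.749 F1028
G1 X138.562 Y85.604
G1 X108.806 Y101.930
M5
G00 X15.154 Y72.749
M4 S785
G1 X66.093 Y72.749 F1028
G1 X66.093 Y39.090
G1 X15.154 Y39.090
G1 X15.154 Y72.749
M5
G00 X38.983 Y46.863
M4 S785
G1 X270.285 Y50.040 F1028
M5
G00 X139.237 Y61.266
M4 S785
G1 X170.549 Y63.703 F1028
G1 X204.869 Y75.993
G1 X242.197 Y98.134
M5
G00 X222.735 Y45.497
M4 S785
G1 X210.192 Y53.261 F1028
G1 X218.637 Y61.438
G1 X238.208 Y73.050
M5
G00 X0.000 Y0.000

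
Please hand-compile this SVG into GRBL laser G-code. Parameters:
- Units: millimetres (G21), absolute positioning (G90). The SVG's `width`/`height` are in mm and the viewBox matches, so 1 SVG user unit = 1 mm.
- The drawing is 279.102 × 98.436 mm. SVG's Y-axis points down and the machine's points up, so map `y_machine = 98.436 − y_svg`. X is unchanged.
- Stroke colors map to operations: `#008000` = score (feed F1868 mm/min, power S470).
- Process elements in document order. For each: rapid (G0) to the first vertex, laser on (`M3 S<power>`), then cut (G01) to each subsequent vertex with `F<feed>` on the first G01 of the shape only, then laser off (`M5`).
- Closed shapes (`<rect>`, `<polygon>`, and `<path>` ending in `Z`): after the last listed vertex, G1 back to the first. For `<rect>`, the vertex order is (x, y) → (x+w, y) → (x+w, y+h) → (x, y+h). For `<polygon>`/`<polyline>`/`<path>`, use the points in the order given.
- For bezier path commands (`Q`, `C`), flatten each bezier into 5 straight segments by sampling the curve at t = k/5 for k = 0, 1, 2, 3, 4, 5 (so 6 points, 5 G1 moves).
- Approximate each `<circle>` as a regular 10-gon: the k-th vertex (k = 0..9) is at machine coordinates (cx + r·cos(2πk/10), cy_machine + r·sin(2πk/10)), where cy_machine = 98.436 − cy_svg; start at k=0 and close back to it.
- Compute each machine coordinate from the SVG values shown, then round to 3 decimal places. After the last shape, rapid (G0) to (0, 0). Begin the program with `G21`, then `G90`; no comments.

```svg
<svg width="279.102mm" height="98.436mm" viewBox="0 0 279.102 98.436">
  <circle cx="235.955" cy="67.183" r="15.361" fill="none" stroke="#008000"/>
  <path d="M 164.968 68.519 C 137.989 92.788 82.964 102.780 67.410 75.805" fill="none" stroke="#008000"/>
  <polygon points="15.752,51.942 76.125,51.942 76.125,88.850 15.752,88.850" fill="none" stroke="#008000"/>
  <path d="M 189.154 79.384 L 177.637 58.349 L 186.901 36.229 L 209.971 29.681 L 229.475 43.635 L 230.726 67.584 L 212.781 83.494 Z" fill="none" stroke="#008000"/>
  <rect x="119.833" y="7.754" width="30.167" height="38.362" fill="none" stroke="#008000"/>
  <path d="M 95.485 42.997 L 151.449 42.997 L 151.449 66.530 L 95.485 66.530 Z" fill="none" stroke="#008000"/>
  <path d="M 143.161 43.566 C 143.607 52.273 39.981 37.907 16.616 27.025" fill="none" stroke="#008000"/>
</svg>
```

1 u = 1 mm; y_m = 98.436 − y.

[1] `<circle>` circle, #008000→score S470 F1868: (251.316,31.253) → (248.382,40.282) → (240.702,45.862) → (231.208,45.862) → (223.528,40.282) → (220.594,31.253) → (223.528,22.224) → (231.208,16.644) → (240.702,16.644) → (248.382,22.224) → (251.316,31.253) (closed)

[2] `<path>` cubic bezier, #008000→score S470 F1868: (164.968,29.917) → (145.955,17.250) → (123.452,9.099) → (100.700,6.553) → (80.939,10.701) → (67.410,22.631)

[3] `<polygon>` rectangle, #008000→score S470 F1868: (15.752,46.494) → (76.125,46.494) → (76.125,9.586) → (15.752,9.586) → (15.752,46.494) (closed)

[4] `<path>` regular polygon, #008000→score S470 F1868: (189.154,19.052) → (177.637,40.087) → (186.901,62.207) → (209.971,68.755) → (229.475,54.801) → (230.726,30.852) → (212.781,14.942) → (189.154,19.052) (closed)

[5] `<rect>` rectangle, #008000→score S470 F1868: (119.833,90.682) → (150.000,90.682) → (150.000,52.320) → (119.833,52.320) → (119.833,90.682) (closed)

[6] `<path>` rectangle, #008000→score S470 F1868: (95.485,55.439) → (151.449,55.439) → (151.449,31.906) → (95.485,31.906) → (95.485,55.439) (closed)

[7] `<path>` cubic bezier, #008000→score S470 F1868: (143.161,54.870) → (132.415,52.202) → (105.539,53.797) → (71.382,58.380) → (38.792,64.676) → (16.616,71.411)

G21
G90
G0 X251.316 Y31.253
M3 S470
G01 X248.382 Y40.282 F1868
G01 X240.702 Y45.862
G01 X231.208 Y45.862
G01 X223.528 Y40.282
G01 X220.594 Y31.253
G01 X223.528 Y22.224
G01 X231.208 Y16.644
G01 X240.702 Y16.644
G01 X248.382 Y22.224
G01 X251.316 Y31.253
M5
G0 X164.968 Y29.917
M3 S470
G01 X145.955 Y17.250 F1868
G01 X123.452 Y9.099
G01 X100.700 Y6.553
G01 X80.939 Y10.701
G01 X67.410 Y22.631
M5
G0 X15.752 Y46.494
M3 S470
G01 X76.125 Y46.494 F1868
G01 X76.125 Y9.586
G01 X15.752 Y9.586
G01 X15.752 Y46.494
M5
G0 X189.154 Y19.052
M3 S470
G01 X177.637 Y40.087 F1868
G01 X186.901 Y62.207
G01 X209.971 Y68.755
G01 X229.475 Y54.801
G01 X230.726 Y30.852
G01 X212.781 Y14.942
G01 X189.154 Y19.052
M5
G0 X119.833 Y90.682
M3 S470
G01 X150.000 Y90.682 F1868
G01 X150.000 Y52.320
G01 X119.833 Y52.320
G01 X119.833 Y90.682
M5
G0 X95.485 Y55.439
M3 S470
G01 X151.449 Y55.439 F1868
G01 X151.449 Y31.906
G01 X95.485 Y31.906
G01 X95.485 Y55.439
M5
G0 X143.161 Y54.870
M3 S470
G01 X132.415 Y52.202 F1868
G01 X105.539 Y53.797
G01 X71.382 Y58.380
G01 X38.792 Y64.676
G01 X16.616 Y71.411
M5
G0 X0.000 Y0.000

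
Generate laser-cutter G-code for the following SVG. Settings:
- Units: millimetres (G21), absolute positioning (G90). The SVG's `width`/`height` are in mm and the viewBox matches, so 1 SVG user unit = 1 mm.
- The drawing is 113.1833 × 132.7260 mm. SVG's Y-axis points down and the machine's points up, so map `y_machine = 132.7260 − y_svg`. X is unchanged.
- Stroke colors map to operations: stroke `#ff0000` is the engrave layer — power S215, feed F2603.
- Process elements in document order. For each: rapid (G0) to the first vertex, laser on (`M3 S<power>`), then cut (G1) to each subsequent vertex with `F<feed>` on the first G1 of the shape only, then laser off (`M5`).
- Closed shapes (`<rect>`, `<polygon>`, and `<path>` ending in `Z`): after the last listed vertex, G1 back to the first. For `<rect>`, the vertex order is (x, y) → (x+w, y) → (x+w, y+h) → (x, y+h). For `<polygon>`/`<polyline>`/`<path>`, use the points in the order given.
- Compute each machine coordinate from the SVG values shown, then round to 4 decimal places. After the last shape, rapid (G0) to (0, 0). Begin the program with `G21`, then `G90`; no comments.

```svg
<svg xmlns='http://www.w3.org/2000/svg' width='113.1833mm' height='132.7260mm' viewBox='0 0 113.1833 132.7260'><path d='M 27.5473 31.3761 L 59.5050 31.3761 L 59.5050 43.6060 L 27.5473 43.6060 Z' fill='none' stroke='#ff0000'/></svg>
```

G21
G90
G0 X27.5473 Y101.3499
M3 S215
G1 X59.5050 Y101.3499 F2603
G1 X59.5050 Y89.1200
G1 X27.5473 Y89.1200
G1 X27.5473 Y101.3499
M5
G0 X0.0000 Y0.0000

Since the viewBox matches the mm dimensions, user units are millimetres directly. The only transform is the Y-flip y_m = 132.7260 − y_svg.

Shape 1 is a rectangle drawn with `<path>`. Its stroke #ff0000 means engrave at S215, F2603. After flipping Y the toolpath is (27.5473,101.3499) → (59.5050,101.3499) → (59.5050,89.1200) → (27.5473,89.1200) → (27.5473,101.3499), returning to the start.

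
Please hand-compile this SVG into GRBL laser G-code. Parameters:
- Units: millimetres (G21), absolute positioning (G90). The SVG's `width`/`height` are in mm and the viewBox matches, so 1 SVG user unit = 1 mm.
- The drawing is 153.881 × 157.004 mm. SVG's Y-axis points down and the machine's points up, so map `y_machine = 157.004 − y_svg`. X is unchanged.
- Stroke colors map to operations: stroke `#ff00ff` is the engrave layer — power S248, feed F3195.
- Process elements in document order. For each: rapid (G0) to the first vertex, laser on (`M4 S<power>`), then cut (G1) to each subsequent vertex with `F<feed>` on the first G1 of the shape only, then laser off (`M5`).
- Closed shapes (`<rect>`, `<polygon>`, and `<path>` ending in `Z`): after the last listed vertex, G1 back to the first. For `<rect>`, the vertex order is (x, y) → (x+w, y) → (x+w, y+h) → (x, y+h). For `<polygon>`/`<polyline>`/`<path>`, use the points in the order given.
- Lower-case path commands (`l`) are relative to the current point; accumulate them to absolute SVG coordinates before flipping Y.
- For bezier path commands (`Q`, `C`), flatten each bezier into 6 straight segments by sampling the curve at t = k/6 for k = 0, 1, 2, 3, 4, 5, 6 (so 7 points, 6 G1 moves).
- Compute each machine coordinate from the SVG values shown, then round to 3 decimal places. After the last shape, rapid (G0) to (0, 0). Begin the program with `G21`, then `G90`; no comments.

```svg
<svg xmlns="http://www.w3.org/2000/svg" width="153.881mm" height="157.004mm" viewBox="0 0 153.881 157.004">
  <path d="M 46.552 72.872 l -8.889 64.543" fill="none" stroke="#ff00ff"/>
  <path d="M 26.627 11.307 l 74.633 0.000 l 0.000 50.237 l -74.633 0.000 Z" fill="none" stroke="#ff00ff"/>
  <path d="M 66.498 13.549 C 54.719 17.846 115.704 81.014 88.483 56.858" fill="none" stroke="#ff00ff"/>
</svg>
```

G21
G90
G0 X46.552 Y84.132
M4 S248
G1 X37.663 Y19.589 F3195
M5
G0 X26.627 Y145.697
M4 S248
G1 X101.260 Y145.697 F3195
G1 X101.260 Y95.460
G1 X26.627 Y95.460
G1 X26.627 Y145.697
M5
G0 X66.498 Y143.455
M4 S248
G1 X65.927 Y137.077 F3195
G1 X73.012 Y124.949
G1 X83.281 Y111.131
G1 X92.264 Y99.683
G1 X95.488 Y94.668
G1 X88.483 Y100.146
M5
G0 X0.000 Y0.000

Since the viewBox matches the mm dimensions, user units are millimetres directly. The only transform is the Y-flip y_m = 157.004 − y_svg.

Shape 1 is a line segment drawn with `<path>`. Its stroke #ff00ff means engrave at S248, F3195. After flipping Y the toolpath is (46.552,84.132) → (37.663,19.589).

Shape 2 is a rectangle drawn with `<path>`. Its stroke #ff00ff means engrave at S248, F3195. After flipping Y the toolpath is (26.627,145.697) → (101.260,145.697) → (101.260,95.460) → (26.627,95.460) → (26.627,145.697), returning to the start.

Shape 3 is a cubic bezier drawn with `<path>`. Its stroke #ff00ff means engrave at S248, F3195. After flipping Y the toolpath is (66.498,143.455) → (65.927,137.077) → (73.012,124.949) → (83.281,111.131) → (92.264,99.683) → (95.488,94.668) → (88.483,100.146).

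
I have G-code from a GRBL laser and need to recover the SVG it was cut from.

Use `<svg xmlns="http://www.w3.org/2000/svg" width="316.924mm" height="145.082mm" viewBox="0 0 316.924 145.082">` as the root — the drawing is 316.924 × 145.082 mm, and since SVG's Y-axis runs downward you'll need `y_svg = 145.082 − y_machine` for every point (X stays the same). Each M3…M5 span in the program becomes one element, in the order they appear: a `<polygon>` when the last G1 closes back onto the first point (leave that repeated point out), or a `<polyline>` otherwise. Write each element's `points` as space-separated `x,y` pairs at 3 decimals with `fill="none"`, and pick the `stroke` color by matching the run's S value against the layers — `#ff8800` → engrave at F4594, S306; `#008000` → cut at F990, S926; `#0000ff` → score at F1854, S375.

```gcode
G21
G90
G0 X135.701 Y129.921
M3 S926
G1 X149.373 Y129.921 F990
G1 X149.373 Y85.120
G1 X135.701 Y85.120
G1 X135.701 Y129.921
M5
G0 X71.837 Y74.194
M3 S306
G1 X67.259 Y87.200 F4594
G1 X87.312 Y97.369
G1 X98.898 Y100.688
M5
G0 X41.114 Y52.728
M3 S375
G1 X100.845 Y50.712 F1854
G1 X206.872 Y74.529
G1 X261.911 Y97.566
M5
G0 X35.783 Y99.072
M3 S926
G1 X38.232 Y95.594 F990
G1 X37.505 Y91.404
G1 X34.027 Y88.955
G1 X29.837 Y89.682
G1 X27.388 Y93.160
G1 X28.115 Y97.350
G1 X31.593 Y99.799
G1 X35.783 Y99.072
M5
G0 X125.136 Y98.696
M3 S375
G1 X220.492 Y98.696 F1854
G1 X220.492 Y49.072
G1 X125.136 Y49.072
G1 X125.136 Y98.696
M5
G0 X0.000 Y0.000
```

<svg xmlns="http://www.w3.org/2000/svg" width="316.924mm" height="145.082mm" viewBox="0 0 316.924 145.082">
  <polygon points="135.701,15.161 149.373,15.161 149.373,59.962 135.701,59.962" fill="none" stroke="#008000"/>
  <polyline points="71.837,70.888 67.259,57.882 87.312,47.713 98.898,44.394" fill="none" stroke="#ff8800"/>
  <polyline points="41.114,92.354 100.845,94.370 206.872,70.553 261.911,47.516" fill="none" stroke="#0000ff"/>
  <polygon points="35.783,46.010 38.232,49.488 37.505,53.678 34.027,56.127 29.837,55.400 27.388,51.922 28.115,47.732 31.593,45.283" fill="none" stroke="#008000"/>
  <polygon points="125.136,46.386 220.492,46.386 220.492,96.010 125.136,96.010" fill="none" stroke="#0000ff"/>
</svg>

Each laser-on run becomes one SVG element. Flip Y back into SVG space with y_svg = 145.082 − y_machine.

Run 1: the run's S926 means `#008000` (cut). The run returns to its start, so emit a `<polygon>` with points (Y-flipped): 135.701,15.161 149.373,15.161 149.373,59.962 135.701,59.962.

Run 2: power S306 maps to stroke `#ff8800` (engrave). The run is open, so emit a `<polyline>` with points (Y-flipped): 71.837,70.888 67.259,57.882 87.312,47.713 98.898,44.394.

Run 3: S375 ⇒ score layer `#0000ff`. The run is open, so emit a `<polyline>` with points (Y-flipped): 41.114,92.354 100.845,94.370 206.872,70.553 261.911,47.516.

Run 4: power S926 maps to stroke `#008000` (cut). The run returns to its start, so emit a `<polygon>` with points (Y-flipped): 35.783,46.010 38.232,49.488 37.505,53.678 34.027,56.127 29.837,55.400 27.388,51.922 28.115,47.732 31.593,45.283.

Run 5: S375 ⇒ score layer `#0000ff`. The run returns to its start, so emit a `<polygon>` with points (Y-flipped): 125.136,46.386 220.492,46.386 220.492,96.010 125.136,96.010.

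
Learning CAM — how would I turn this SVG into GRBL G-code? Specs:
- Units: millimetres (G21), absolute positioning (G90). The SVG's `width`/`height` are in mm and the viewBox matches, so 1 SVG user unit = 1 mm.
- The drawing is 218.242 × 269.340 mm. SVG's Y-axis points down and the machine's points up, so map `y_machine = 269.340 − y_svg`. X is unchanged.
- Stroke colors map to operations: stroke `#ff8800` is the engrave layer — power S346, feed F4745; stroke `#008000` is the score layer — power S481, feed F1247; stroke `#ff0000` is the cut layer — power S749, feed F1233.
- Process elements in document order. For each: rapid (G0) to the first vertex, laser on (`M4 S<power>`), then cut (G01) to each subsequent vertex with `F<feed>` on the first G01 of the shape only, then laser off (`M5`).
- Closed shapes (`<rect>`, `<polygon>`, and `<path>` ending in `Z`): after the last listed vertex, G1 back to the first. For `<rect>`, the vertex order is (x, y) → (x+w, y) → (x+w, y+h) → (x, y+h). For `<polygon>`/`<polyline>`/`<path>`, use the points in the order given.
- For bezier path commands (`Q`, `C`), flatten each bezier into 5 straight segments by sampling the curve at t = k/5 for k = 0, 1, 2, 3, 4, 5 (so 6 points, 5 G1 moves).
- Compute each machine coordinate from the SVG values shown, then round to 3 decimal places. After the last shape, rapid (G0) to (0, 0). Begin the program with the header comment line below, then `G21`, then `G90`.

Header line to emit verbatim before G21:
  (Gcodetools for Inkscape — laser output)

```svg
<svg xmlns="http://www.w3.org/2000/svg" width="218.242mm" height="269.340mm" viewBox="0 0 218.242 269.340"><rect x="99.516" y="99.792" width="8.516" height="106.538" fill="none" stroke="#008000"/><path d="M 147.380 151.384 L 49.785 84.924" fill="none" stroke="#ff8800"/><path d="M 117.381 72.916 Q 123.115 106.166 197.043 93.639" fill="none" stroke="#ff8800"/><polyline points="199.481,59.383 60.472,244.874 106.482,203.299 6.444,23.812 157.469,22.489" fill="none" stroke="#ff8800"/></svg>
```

Since the viewBox matches the mm dimensions, user units are millimetres directly. The only transform is the Y-flip y_m = 269.340 − y_svg.

Shape 1 is a rectangle drawn with `<rect>`. Its stroke #008000 means score at S481, F1247. After flipping Y the toolpath is (99.516,169.548) → (108.032,169.548) → (108.032,63.010) → (99.516,63.010) → (99.516,169.548), returning to the start.

Shape 2 is a line segment drawn with `<path>`. Its stroke #ff8800 means engrave at S346, F4745. After flipping Y the toolpath is (147.380,117.956) → (49.785,184.416).

Shape 3 is a quadratic bezier drawn with `<path>`. Its stroke #ff8800 means engrave at S346, F4745. After flipping Y the toolpath is (117.381,196.424) → (122.402,184.955) → (132.879,177.148) → (148.812,173.004) → (170.200,172.521) → (197.043,175.701).

Shape 4 is a open polyline drawn with `<polyline>`. Its stroke #ff8800 means engrave at S346, F4745. After flipping Y the toolpath is (199.481,209.957) → (60.472,24.466) → (106.482,66.041) → (6.444,245.528) → (157.469,246.851).

(Gcodetools for Inkscape — laser output)
G21
G90
G0 X99.516 Y169.548
M4 S481
G01 X108.032 Y169.548 F1247
G01 X108.032 Y63.010
G01 X99.516 Y63.010
G01 X99.516 Y169.548
M5
G0 X147.380 Y117.956
M4 S346
G01 X49.785 Y184.416 F4745
M5
G0 X117.381 Y196.424
M4 S346
G01 X122.402 Y184.955 F4745
G01 X132.879 Y177.148
G01 X148.812 Y173.004
G01 X170.200 Y172.521
G01 X197.043 Y175.701
M5
G0 X199.481 Y209.957
M4 S346
G01 X60.472 Y24.466 F4745
G01 X106.482 Y66.041
G01 X6.444 Y245.528
G01 X157.469 Y246.851
M5
G0 X0.000 Y0.000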